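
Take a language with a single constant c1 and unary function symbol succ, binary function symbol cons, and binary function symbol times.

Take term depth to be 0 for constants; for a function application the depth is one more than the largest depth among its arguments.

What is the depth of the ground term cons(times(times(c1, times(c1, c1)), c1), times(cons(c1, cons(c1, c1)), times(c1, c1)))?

4

depth(times(c1, c1)) = 1 + max(0, 0) = 1
depth(times(c1, times(c1, c1))) = 1 + max(0, 1) = 2
depth(times(times(c1, times(c1, c1)), c1)) = 1 + max(2, 0) = 3
depth(cons(c1, c1)) = 1 + max(0, 0) = 1
depth(cons(c1, cons(c1, c1))) = 1 + max(0, 1) = 2
depth(times(cons(c1, cons(c1, c1)), times(c1, c1))) = 1 + max(2, 1) = 3
depth(cons(times(times(c1, times(c1, c1)), c1), times(cons(c1, cons(c1, c1)), times(c1, c1)))) = 1 + max(3, 3) = 4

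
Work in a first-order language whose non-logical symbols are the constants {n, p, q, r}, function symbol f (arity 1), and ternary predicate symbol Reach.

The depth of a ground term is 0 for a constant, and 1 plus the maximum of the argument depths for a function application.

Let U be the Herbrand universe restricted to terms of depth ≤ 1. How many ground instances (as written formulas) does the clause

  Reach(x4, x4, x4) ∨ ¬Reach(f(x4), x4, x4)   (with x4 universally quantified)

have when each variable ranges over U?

8

Ground terms of depth ≤ 1:
  Let N_k = |{terms of depth ≤ k}|. Then N_0 = 4 and N_k = 4 + N_{k-1} for k ≥ 1 (one summand per function symbol, arity giving the exponent).
  N_0 = 4
  N_1 = 4 + 4 = 8
So there are 8 ground terms available for substitution.
The clause has 1 distinct variable (x4), which appears in the body. In the free term algebra distinct substitutions yield syntactically distinct ground instances.
Number of ground instances = 8.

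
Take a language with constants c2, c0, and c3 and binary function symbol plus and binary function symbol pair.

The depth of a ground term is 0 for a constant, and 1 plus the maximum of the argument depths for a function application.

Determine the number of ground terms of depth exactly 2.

864

Let N_k = |{terms of depth ≤ k}|. Then N_0 = 3 and N_k = 3 + N_{k-1}^2 + N_{k-1}^2 for k ≥ 1 (one summand per function symbol, arity giving the exponent).
N_0 = 3
N_1 = 3 + 3^2 + 3^2 = 21
N_2 = 3 + 21^2 + 21^2 = 885
Terms of depth exactly 2: N_2 − N_1 = 885 − 21 = 864.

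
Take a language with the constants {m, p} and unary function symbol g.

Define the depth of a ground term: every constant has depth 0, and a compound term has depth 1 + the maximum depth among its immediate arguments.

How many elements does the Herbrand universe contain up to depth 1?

Count level by level. With function symbols g/1, the terms of depth ≤ k are the 2 constants together with each function applied to depth-≤(k−1) tuples, so N_k = 2 + N_{k-1}.
N_0 = 2
N_1 = 2 + 2 = 4
Explicitly: m, p, g(m), g(p).

4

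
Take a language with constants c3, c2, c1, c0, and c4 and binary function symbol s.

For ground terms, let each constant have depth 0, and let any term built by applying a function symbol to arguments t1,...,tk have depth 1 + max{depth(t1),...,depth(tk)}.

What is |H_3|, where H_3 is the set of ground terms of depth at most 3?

819030

If N_k denotes the number of depth-≤k ground terms, the 5 constants give N_0 = 5, and each function symbol of arity r contributes N_{k-1}^r new terms at level k: N_k = 5 + N_{k-1}^2.
N_0 = 5
N_1 = 5 + 5^2 = 30
N_2 = 5 + 30^2 = 905
N_3 = 5 + 905^2 = 819030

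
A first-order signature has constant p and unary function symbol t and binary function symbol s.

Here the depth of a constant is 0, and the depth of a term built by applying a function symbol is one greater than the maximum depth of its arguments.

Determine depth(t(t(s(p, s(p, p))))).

4

depth(s(p, p)) = 1 + max(0, 0) = 1
depth(s(p, s(p, p))) = 1 + max(0, 1) = 2
depth(t(s(p, s(p, p)))) = 1 + depth(s(p, s(p, p))) = 1 + 2 = 3
depth(t(t(s(p, s(p, p))))) = 1 + depth(t(s(p, s(p, p)))) = 1 + 3 = 4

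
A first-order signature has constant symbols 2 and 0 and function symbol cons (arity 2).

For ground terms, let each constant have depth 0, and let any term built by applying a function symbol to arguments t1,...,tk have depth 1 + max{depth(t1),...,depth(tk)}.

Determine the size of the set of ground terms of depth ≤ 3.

1446

Write N_k for the number of ground terms of depth ≤ k. A term of depth ≤ k is either a constant or a function symbol applied to arguments of depth ≤ k−1, so N_k = 2 + N_{k-1}^2.
N_0 = 2
N_1 = 2 + 2^2 = 6
N_2 = 2 + 6^2 = 38
N_3 = 2 + 38^2 = 1446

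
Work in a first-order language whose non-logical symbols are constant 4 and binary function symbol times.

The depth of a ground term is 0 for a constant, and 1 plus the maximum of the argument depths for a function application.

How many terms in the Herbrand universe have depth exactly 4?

651

If N_k denotes the number of depth-≤k ground terms, the 1 constant gives N_0 = 1, and each function symbol of arity r contributes N_{k-1}^r new terms at level k: N_k = 1 + N_{k-1}^2.
N_0 = 1
N_1 = 1 + 1^2 = 2
N_2 = 1 + 2^2 = 5
N_3 = 1 + 5^2 = 26
N_4 = 1 + 26^2 = 677
Terms of depth exactly 4: N_4 − N_3 = 677 − 26 = 651.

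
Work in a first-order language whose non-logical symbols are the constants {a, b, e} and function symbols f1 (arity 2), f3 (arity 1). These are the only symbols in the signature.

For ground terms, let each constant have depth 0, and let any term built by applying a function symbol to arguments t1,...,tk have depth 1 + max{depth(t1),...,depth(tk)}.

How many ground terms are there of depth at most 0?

3

Let N_k = |{terms of depth ≤ k}|. Then N_0 = 3 and N_k = 3 + N_{k-1}^2 + N_{k-1} for k ≥ 1 (one summand per function symbol, arity giving the exponent).
N_0 = 3
Explicitly: a, b, e.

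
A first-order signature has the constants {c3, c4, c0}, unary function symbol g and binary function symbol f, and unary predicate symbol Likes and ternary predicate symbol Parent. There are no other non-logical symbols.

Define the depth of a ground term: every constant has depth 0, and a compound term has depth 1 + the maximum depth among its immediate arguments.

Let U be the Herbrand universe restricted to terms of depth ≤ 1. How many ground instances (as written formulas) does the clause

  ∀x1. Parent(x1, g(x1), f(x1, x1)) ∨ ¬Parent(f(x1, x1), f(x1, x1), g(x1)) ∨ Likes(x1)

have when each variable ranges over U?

15

Ground terms of depth ≤ 1:
  Write N_k for the number of ground terms of depth ≤ k. A term of depth ≤ k is either a constant or a function symbol applied to arguments of depth ≤ k−1, so N_k = 3 + N_{k-1} + N_{k-1}^2.
  N_0 = 3
  N_1 = 3 + 3 + 3^2 = 15
So there are 15 ground terms available for substitution.
The variable x1 ranges independently over the available ground terms, and distinct assignments produce distinct instances.
Number of ground instances = 15.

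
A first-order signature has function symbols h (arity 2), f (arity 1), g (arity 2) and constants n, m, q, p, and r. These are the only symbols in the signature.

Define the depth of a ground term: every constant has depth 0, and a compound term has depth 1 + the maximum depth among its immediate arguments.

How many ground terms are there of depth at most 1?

If N_k denotes the number of depth-≤k ground terms, the 5 constants give N_0 = 5, and each function symbol of arity r contributes N_{k-1}^r new terms at level k: N_k = 5 + N_{k-1}^2 + N_{k-1} + N_{k-1}^2.
N_0 = 5
N_1 = 5 + 5^2 + 5 + 5^2 = 60

60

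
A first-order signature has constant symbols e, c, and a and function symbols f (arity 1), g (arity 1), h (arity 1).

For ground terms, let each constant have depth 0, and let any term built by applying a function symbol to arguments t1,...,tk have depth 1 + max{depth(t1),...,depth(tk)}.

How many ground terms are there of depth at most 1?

12

Let N_k = |{terms of depth ≤ k}|. Then N_0 = 3 and N_k = 3 + N_{k-1} + N_{k-1} + N_{k-1} for k ≥ 1 (one summand per function symbol, arity giving the exponent).
N_0 = 3
N_1 = 3 + 3 + 3 + 3 = 12
Explicitly: e, c, a, f(e), f(c), f(a), g(e), g(c), g(a), h(e), h(c), h(a).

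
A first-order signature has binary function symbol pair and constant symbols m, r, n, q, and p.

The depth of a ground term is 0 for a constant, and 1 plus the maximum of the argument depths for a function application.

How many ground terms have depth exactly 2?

875

If N_k denotes the number of depth-≤k ground terms, the 5 constants give N_0 = 5, and each function symbol of arity r contributes N_{k-1}^r new terms at level k: N_k = 5 + N_{k-1}^2.
N_0 = 5
N_1 = 5 + 5^2 = 30
N_2 = 5 + 30^2 = 905
Terms of depth exactly 2: N_2 − N_1 = 905 − 30 = 875.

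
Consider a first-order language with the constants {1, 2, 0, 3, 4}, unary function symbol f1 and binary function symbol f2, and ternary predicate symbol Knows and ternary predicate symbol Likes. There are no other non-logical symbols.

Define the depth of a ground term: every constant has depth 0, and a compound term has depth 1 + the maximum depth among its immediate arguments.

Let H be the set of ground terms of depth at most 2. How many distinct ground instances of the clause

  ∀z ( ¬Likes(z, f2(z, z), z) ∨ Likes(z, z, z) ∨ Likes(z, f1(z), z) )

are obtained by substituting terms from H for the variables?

1265

Ground terms of depth ≤ 2:
  Let N_k = |{terms of depth ≤ k}|. Then N_0 = 5 and N_k = 5 + N_{k-1} + N_{k-1}^2 for k ≥ 1 (one summand per function symbol, arity giving the exponent).
  N_0 = 5
  N_1 = 5 + 5 + 5^2 = 35
  N_2 = 5 + 35 + 35^2 = 1265
So there are 1265 ground terms available for substitution.
There is 1 variable to instantiate (z),  occurring in at least one literal, so different choices give different ground instances.
Number of ground instances = 1265.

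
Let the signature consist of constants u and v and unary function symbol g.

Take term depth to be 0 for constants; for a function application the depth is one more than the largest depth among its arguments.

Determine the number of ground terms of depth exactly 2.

2

Count level by level. With function symbols g/1, the terms of depth ≤ k are the 2 constants together with each function applied to depth-≤(k−1) tuples, so N_k = 2 + N_{k-1}.
N_0 = 2
N_1 = 2 + 2 = 4
N_2 = 2 + 4 = 6
Terms of depth exactly 2: N_2 − N_1 = 6 − 4 = 2.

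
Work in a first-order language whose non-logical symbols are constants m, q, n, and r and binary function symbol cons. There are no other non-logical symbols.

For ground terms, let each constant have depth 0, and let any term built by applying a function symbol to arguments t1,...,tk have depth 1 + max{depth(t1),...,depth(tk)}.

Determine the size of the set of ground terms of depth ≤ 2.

If N_k denotes the number of depth-≤k ground terms, the 4 constants give N_0 = 4, and each function symbol of arity r contributes N_{k-1}^r new terms at level k: N_k = 4 + N_{k-1}^2.
N_0 = 4
N_1 = 4 + 4^2 = 20
N_2 = 4 + 20^2 = 404

404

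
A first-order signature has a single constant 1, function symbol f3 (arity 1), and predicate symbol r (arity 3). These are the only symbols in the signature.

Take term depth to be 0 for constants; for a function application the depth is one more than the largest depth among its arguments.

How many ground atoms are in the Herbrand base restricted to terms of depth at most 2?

First count ground terms of depth ≤ 2.
If N_k denotes the number of depth-≤k ground terms, the 1 constant gives N_0 = 1, and each function symbol of arity r contributes N_{k-1}^r new terms at level k: N_k = 1 + N_{k-1}.
N_0 = 1
N_1 = 1 + 1 = 2
N_2 = 1 + 2 = 3
Explicitly: 1, f3(1), f3(f3(1)).
So |H| = 3.
For each predicate symbol, the number of ground atoms is |H| raised to its arity; summing:
  r: 3^3 = 27
Total ground atoms: 27.

27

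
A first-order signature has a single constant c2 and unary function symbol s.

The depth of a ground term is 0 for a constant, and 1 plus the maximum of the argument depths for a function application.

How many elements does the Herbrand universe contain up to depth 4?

Write N_k for the number of ground terms of depth ≤ k. A term of depth ≤ k is either a constant or a function symbol applied to arguments of depth ≤ k−1, so N_k = 1 + N_{k-1}.
N_0 = 1
N_1 = 1 + 1 = 2
N_2 = 1 + 2 = 3
N_3 = 1 + 3 = 4
N_4 = 1 + 4 = 5
Explicitly: c2, s(c2), s(s(c2)), s(s(s(c2))), s(s(s(s(c2)))).

5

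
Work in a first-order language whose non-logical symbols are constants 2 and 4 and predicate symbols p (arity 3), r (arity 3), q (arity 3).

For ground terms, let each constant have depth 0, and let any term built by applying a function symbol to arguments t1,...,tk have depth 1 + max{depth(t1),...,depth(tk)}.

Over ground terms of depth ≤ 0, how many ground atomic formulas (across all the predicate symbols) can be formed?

First count ground terms of depth ≤ 0.
With no function symbols every ground term is a constant, so there are exactly 2 ground terms at every depth bound.
N_0 = 2
Explicitly: 2, 4.
So |H| = 2.
For each predicate symbol, the number of ground atoms is |H| raised to its arity; summing:
  p: 2^3 = 8;  r: 2^3 = 8;  q: 2^3 = 8
Total ground atoms: 8 + 8 + 8 = 24.

24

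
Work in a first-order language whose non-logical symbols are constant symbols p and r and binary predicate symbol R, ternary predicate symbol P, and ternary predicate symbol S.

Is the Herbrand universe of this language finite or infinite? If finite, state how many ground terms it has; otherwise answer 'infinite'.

2

There are no function symbols, so every ground term is one of the 2 constants.
The Herbrand universe is {p, r}, which is finite with 2 elements.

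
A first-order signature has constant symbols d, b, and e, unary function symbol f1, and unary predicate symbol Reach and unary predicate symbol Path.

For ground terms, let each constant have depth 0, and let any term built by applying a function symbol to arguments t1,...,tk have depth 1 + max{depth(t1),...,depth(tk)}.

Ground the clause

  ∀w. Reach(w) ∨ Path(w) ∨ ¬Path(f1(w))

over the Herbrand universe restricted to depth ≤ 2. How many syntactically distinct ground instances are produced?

Ground terms of depth ≤ 2:
  Write N_k for the number of ground terms of depth ≤ k. A term of depth ≤ k is either a constant or a function symbol applied to arguments of depth ≤ k−1, so N_k = 3 + N_{k-1}.
  N_0 = 3
  N_1 = 3 + 3 = 6
  N_2 = 3 + 6 = 9
So there are 9 ground terms available for substitution.
The variable w ranges independently over the available ground terms, and distinct assignments produce distinct instances.
Number of ground instances = 9.

9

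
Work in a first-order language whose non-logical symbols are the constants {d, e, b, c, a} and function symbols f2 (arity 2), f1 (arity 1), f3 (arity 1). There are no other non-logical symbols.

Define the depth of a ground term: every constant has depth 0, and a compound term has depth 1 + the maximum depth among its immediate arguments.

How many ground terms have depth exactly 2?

1645

Let N_k count ground terms of depth at most k. Each non-constant term of depth ≤ k is some function symbol applied to depth-≤(k−1) arguments, giving N_k = 5 + N_{k-1}^2 + N_{k-1} + N_{k-1}.
N_0 = 5
N_1 = 5 + 5^2 + 5 + 5 = 40
N_2 = 5 + 40^2 + 40 + 40 = 1685
Terms of depth exactly 2: N_2 − N_1 = 1685 − 40 = 1645.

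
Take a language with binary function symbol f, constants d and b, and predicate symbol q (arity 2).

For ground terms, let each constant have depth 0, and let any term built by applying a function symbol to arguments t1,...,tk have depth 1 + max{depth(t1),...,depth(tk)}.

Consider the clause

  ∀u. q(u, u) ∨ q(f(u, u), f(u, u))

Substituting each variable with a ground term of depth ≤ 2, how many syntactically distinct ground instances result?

38

Ground terms of depth ≤ 2:
  Count level by level. With function symbols f/2, the terms of depth ≤ k are the 2 constants together with each function applied to depth-≤(k−1) tuples, so N_k = 2 + N_{k-1}^2.
  N_0 = 2
  N_1 = 2 + 2^2 = 6
  N_2 = 2 + 6^2 = 38
So there are 38 ground terms available for substitution.
The variable u ranges independently over the available ground terms, and distinct assignments produce distinct instances.
Number of ground instances = 38.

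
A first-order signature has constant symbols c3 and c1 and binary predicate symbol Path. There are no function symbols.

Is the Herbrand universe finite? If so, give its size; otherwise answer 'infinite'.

There are no function symbols, so every ground term is one of the 2 constants.
The Herbrand universe is {c3, c1}, which is finite with 2 elements.

2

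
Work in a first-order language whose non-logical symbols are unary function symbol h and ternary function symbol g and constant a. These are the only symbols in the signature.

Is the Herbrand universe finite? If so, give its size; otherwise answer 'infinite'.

The signature has at least one function symbol (h, arity 1) and at least one constant (a).
Iterating h gives infinitely many distinct ground terms: a, h(a), h(h(a)), ...
So the Herbrand universe is infinite.

infinite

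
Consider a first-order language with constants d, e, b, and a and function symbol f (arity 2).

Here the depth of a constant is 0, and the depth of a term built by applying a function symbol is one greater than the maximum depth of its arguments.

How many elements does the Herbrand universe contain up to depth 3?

163220

If N_k denotes the number of depth-≤k ground terms, the 4 constants give N_0 = 4, and each function symbol of arity r contributes N_{k-1}^r new terms at level k: N_k = 4 + N_{k-1}^2.
N_0 = 4
N_1 = 4 + 4^2 = 20
N_2 = 4 + 20^2 = 404
N_3 = 4 + 404^2 = 163220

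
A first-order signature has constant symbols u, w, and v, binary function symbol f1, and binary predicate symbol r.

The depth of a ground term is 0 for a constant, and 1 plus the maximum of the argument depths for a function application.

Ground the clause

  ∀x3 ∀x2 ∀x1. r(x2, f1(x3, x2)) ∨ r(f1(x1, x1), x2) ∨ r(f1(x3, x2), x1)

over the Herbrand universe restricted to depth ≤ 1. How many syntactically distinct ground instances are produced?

1728

Ground terms of depth ≤ 1:
  Let N_k = |{terms of depth ≤ k}|. Then N_0 = 3 and N_k = 3 + N_{k-1}^2 for k ≥ 1 (one summand per function symbol, arity giving the exponent).
  N_0 = 3
  N_1 = 3 + 3^2 = 12
  Explicitly: u, w, v, f1(u, u), f1(u, w), f1(u, v), f1(w, u), f1(w, w), f1(w, v), f1(v, u), f1(v, w), f1(v, v).
So there are 12 ground terms available for substitution.
Each of x3, x2, x1 ranges independently over the available ground terms, and distinct assignments produce distinct instances.
Number of ground instances = 12^3 = 1728.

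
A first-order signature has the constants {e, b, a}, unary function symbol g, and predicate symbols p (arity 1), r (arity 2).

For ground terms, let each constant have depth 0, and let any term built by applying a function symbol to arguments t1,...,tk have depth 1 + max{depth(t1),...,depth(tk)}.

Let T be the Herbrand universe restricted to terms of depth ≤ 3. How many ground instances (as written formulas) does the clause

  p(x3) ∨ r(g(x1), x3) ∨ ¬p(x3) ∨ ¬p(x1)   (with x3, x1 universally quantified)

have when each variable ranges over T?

144

Ground terms of depth ≤ 3:
  Write N_k for the number of ground terms of depth ≤ k. A term of depth ≤ k is either a constant or a function symbol applied to arguments of depth ≤ k−1, so N_k = 3 + N_{k-1}.
  N_0 = 3
  N_1 = 3 + 3 = 6
  N_2 = 3 + 6 = 9
  N_3 = 3 + 9 = 12
  Explicitly: e, b, a, g(e), g(b), g(a), g(g(e)), g(g(b)), g(g(a)), g(g(g(e))), g(g(g(b))), g(g(g(a))).
So there are 12 ground terms available for substitution.
There are 2 variables to instantiate (x3, x1), each occurring in at least one literal, so different choices give different ground instances.
Number of ground instances = 12^2 = 144.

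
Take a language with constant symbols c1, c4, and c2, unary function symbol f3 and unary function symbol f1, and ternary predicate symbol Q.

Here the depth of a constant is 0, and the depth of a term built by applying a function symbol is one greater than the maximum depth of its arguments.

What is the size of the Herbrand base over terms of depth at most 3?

91125

First count ground terms of depth ≤ 3.
Let N_k = |{terms of depth ≤ k}|. Then N_0 = 3 and N_k = 3 + N_{k-1} + N_{k-1} for k ≥ 1 (one summand per function symbol, arity giving the exponent).
N_0 = 3
N_1 = 3 + 3 + 3 = 9
N_2 = 3 + 9 + 9 = 21
N_3 = 3 + 21 + 21 = 45
So |H| = 45.
Each predicate of arity r yields |H|^r ground atoms (one per choice of an r-tuple from H):
  Q: 45^3 = 91125
Total ground atoms: 91125.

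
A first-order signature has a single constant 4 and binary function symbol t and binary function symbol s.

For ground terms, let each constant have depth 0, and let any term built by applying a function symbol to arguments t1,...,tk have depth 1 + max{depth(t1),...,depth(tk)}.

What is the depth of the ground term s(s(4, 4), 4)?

2

depth(s(4, 4)) = 1 + max(0, 0) = 1
depth(s(s(4, 4), 4)) = 1 + max(1, 0) = 2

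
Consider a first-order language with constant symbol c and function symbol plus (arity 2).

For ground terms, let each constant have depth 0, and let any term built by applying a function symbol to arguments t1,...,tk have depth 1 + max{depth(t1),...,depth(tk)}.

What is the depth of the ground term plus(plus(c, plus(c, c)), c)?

3

depth(plus(c, c)) = 1 + max(0, 0) = 1
depth(plus(c, plus(c, c))) = 1 + max(0, 1) = 2
depth(plus(plus(c, plus(c, c)), c)) = 1 + max(2, 0) = 3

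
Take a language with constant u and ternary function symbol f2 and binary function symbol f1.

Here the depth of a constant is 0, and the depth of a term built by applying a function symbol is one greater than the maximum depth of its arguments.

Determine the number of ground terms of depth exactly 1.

Count level by level. With function symbols f2/3, f1/2, the terms of depth ≤ k are the 1 constant together with each function applied to depth-≤(k−1) tuples, so N_k = 1 + N_{k-1}^3 + N_{k-1}^2.
N_0 = 1
N_1 = 1 + 1^3 + 1^2 = 3
Terms of depth exactly 1: N_1 − N_0 = 3 − 1 = 2.

2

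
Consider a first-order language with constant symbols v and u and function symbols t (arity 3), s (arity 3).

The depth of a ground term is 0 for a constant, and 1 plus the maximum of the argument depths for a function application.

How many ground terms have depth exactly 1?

16

Let N_k count ground terms of depth at most k. Each non-constant term of depth ≤ k is some function symbol applied to depth-≤(k−1) arguments, giving N_k = 2 + N_{k-1}^3 + N_{k-1}^3.
N_0 = 2
N_1 = 2 + 2^3 + 2^3 = 18
Terms of depth exactly 1: N_1 − N_0 = 18 − 2 = 16.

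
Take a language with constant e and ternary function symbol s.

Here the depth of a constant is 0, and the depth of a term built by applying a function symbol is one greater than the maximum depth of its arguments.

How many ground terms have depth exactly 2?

7

Let N_k count ground terms of depth at most k. Each non-constant term of depth ≤ k is some function symbol applied to depth-≤(k−1) arguments, giving N_k = 1 + N_{k-1}^3.
N_0 = 1
N_1 = 1 + 1^3 = 2
N_2 = 1 + 2^3 = 9
Terms of depth exactly 2: N_2 − N_1 = 9 − 2 = 7.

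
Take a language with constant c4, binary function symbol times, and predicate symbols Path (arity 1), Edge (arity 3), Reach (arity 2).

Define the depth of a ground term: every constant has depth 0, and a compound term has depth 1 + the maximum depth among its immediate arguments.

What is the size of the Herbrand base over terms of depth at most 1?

First count ground terms of depth ≤ 1.
If N_k denotes the number of depth-≤k ground terms, the 1 constant gives N_0 = 1, and each function symbol of arity r contributes N_{k-1}^r new terms at level k: N_k = 1 + N_{k-1}^2.
N_0 = 1
N_1 = 1 + 1^2 = 2
Explicitly: c4, times(c4, c4).
So |H| = 2.
Each predicate of arity r yields |H|^r ground atoms (one per choice of an r-tuple from H):
  Path: 2;  Edge: 2^3 = 8;  Reach: 2^2 = 4
Total ground atoms: 2 + 8 + 4 = 14.

14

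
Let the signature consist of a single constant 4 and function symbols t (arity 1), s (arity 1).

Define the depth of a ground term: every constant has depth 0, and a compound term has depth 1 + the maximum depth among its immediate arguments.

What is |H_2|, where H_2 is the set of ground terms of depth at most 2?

Count level by level. With function symbols t/1, s/1, the terms of depth ≤ k are the 1 constant together with each function applied to depth-≤(k−1) tuples, so N_k = 1 + N_{k-1} + N_{k-1}.
N_0 = 1
N_1 = 1 + 1 + 1 = 3
N_2 = 1 + 3 + 3 = 7
Explicitly: 4, t(4), t(t(4)), t(s(4)), s(4), s(t(4)), s(s(4)).

7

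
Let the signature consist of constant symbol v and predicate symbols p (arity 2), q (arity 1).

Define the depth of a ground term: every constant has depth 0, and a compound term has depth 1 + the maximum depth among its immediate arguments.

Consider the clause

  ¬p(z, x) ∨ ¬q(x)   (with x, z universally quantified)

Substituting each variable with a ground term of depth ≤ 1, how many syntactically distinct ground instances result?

Ground terms of depth ≤ 1:
  With no function symbols every ground term is a constant, so there is exactly 1 ground term at every depth bound.
  N_0 = 1
  N_1 = 1
So there is exactly 1 ground term available for substitution.
The clause has 2 distinct variables (x, z), each appearing in the body. In the free term algebra distinct substitutions yield syntactically distinct ground instances.
Number of ground instances = 1^2 = 1.

1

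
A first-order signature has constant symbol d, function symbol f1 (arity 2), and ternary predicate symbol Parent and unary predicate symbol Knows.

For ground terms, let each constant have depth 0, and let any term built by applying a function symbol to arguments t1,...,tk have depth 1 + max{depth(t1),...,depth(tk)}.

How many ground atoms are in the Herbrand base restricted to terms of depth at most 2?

130

First count ground terms of depth ≤ 2.
If N_k denotes the number of depth-≤k ground terms, the 1 constant gives N_0 = 1, and each function symbol of arity r contributes N_{k-1}^r new terms at level k: N_k = 1 + N_{k-1}^2.
N_0 = 1
N_1 = 1 + 1^2 = 2
N_2 = 1 + 2^2 = 5
Explicitly: d, f1(d, d), f1(d, f1(d, d)), f1(f1(d, d), d), f1(f1(d, d), f1(d, d)).
So |H| = 5.
For each predicate symbol, the number of ground atoms is |H| raised to its arity; summing:
  Parent: 5^3 = 125;  Knows: 5
Total ground atoms: 125 + 5 = 130.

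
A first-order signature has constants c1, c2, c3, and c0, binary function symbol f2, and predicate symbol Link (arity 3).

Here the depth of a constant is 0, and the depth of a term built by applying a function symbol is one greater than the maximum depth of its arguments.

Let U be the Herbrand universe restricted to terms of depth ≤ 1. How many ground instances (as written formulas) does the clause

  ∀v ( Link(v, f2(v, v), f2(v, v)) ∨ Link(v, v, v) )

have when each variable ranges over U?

20

Ground terms of depth ≤ 1:
  Let N_k count ground terms of depth at most k. Each non-constant term of depth ≤ k is some function symbol applied to depth-≤(k−1) arguments, giving N_k = 4 + N_{k-1}^2.
  N_0 = 4
  N_1 = 4 + 4^2 = 20
So there are 20 ground terms available for substitution.
The body mentions the single quantified variable v; since ground terms form a free algebra, no two substitutions collapse to the same formula.
Number of ground instances = 20.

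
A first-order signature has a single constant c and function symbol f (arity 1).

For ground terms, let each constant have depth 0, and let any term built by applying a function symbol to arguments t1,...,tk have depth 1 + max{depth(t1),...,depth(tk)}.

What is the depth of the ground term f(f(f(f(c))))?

depth(f(c)) = 1 + depth(c) = 1 + 0 = 1
depth(f(f(c))) = 1 + depth(f(c)) = 1 + 1 = 2
depth(f(f(f(c)))) = 1 + depth(f(f(c))) = 1 + 2 = 3
depth(f(f(f(f(c))))) = 1 + depth(f(f(f(c)))) = 1 + 3 = 4

4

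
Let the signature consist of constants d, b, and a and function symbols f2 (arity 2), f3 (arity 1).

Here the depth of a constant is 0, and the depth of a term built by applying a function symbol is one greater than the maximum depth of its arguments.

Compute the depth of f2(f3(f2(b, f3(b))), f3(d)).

4

depth(f3(b)) = 1 + depth(b) = 1 + 0 = 1
depth(f2(b, f3(b))) = 1 + max(0, 1) = 2
depth(f3(f2(b, f3(b)))) = 1 + depth(f2(b, f3(b))) = 1 + 2 = 3
depth(f3(d)) = 1 + depth(d) = 1 + 0 = 1
depth(f2(f3(f2(b, f3(b))), f3(d))) = 1 + max(3, 1) = 4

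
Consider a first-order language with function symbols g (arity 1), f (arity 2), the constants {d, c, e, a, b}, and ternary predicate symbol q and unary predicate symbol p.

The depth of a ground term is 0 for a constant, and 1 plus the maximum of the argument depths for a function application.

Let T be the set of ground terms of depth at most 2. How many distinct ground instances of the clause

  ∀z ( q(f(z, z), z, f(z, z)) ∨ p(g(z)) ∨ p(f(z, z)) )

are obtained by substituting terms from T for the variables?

Ground terms of depth ≤ 2:
  Count level by level. With function symbols g/1, f/2, the terms of depth ≤ k are the 5 constants together with each function applied to depth-≤(k−1) tuples, so N_k = 5 + N_{k-1} + N_{k-1}^2.
  N_0 = 5
  N_1 = 5 + 5 + 5^2 = 35
  N_2 = 5 + 35 + 35^2 = 1265
So there are 1265 ground terms available for substitution.
The body mentions the single quantified variable z; since ground terms form a free algebra, no two substitutions collapse to the same formula.
Number of ground instances = 1265.

1265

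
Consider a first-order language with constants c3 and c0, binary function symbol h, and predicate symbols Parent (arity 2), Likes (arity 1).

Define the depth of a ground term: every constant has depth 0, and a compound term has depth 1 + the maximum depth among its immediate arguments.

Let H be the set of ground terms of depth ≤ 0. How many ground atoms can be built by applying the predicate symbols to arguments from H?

First count ground terms of depth ≤ 0.
If N_k denotes the number of depth-≤k ground terms, the 2 constants give N_0 = 2, and each function symbol of arity r contributes N_{k-1}^r new terms at level k: N_k = 2 + N_{k-1}^2.
N_0 = 2
So |H| = 2.
Ground atoms are formed by filling each argument slot of a predicate with a term from H, so an r-ary predicate gives |H|^r atoms:
  Parent: 2^2 = 4;  Likes: 2
Total ground atoms: 4 + 2 = 6.

6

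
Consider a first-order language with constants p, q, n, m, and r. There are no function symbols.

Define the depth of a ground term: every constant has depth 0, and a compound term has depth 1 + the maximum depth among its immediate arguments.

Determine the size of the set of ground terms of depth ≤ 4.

5

With no function symbols every ground term is a constant, so there are exactly 5 ground terms at every depth bound.
N_0 = 5
N_1 = 5
N_2 = 5
N_3 = 5
N_4 = 5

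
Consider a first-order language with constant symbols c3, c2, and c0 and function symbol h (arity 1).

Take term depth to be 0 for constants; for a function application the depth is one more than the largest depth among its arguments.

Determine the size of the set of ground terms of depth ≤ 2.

9

If N_k denotes the number of depth-≤k ground terms, the 3 constants give N_0 = 3, and each function symbol of arity r contributes N_{k-1}^r new terms at level k: N_k = 3 + N_{k-1}.
N_0 = 3
N_1 = 3 + 3 = 6
N_2 = 3 + 6 = 9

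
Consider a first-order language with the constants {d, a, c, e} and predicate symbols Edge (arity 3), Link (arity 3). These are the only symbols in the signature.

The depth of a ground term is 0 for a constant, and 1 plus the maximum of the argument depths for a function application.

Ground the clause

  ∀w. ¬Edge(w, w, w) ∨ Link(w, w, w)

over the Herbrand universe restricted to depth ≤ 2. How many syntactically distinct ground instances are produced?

4

Ground terms of depth ≤ 2:
  With no function symbols every ground term is a constant, so there are exactly 4 ground terms at every depth bound.
  N_0 = 4
  N_1 = 4
  N_2 = 4
So there are 4 ground terms available for substitution.
The variable w ranges independently over the available ground terms, and distinct assignments produce distinct instances.
Number of ground instances = 4.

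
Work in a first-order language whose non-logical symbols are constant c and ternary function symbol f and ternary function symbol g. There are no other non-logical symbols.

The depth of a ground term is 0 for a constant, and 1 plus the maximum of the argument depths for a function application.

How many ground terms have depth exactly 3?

Write N_k for the number of ground terms of depth ≤ k. A term of depth ≤ k is either a constant or a function symbol applied to arguments of depth ≤ k−1, so N_k = 1 + N_{k-1}^3 + N_{k-1}^3.
N_0 = 1
N_1 = 1 + 1^3 + 1^3 = 3
N_2 = 1 + 3^3 + 3^3 = 55
N_3 = 1 + 55^3 + 55^3 = 332751
Terms of depth exactly 3: N_3 − N_2 = 332751 − 55 = 332696.

332696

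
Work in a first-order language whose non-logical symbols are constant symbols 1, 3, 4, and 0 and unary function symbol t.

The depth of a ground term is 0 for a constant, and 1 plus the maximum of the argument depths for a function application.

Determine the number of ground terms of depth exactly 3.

4

Let N_k count ground terms of depth at most k. Each non-constant term of depth ≤ k is some function symbol applied to depth-≤(k−1) arguments, giving N_k = 4 + N_{k-1}.
N_0 = 4
N_1 = 4 + 4 = 8
N_2 = 4 + 8 = 12
N_3 = 4 + 12 = 16
Terms of depth exactly 3: N_3 − N_2 = 16 − 12 = 4.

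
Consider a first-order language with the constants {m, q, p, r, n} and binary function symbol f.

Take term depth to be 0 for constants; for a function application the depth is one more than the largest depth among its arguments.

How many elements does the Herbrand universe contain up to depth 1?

If N_k denotes the number of depth-≤k ground terms, the 5 constants give N_0 = 5, and each function symbol of arity r contributes N_{k-1}^r new terms at level k: N_k = 5 + N_{k-1}^2.
N_0 = 5
N_1 = 5 + 5^2 = 30

30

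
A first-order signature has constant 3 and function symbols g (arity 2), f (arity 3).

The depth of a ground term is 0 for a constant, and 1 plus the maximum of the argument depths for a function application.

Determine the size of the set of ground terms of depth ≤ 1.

If N_k denotes the number of depth-≤k ground terms, the 1 constant gives N_0 = 1, and each function symbol of arity r contributes N_{k-1}^r new terms at level k: N_k = 1 + N_{k-1}^2 + N_{k-1}^3.
N_0 = 1
N_1 = 1 + 1^2 + 1^3 = 3

3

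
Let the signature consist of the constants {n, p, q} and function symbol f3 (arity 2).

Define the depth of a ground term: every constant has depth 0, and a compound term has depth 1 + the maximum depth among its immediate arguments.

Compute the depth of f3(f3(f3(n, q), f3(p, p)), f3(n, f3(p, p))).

3

depth(f3(n, q)) = 1 + max(0, 0) = 1
depth(f3(p, p)) = 1 + max(0, 0) = 1
depth(f3(f3(n, q), f3(p, p))) = 1 + max(1, 1) = 2
depth(f3(n, f3(p, p))) = 1 + max(0, 1) = 2
depth(f3(f3(f3(n, q), f3(p, p)), f3(n, f3(p, p)))) = 1 + max(2, 2) = 3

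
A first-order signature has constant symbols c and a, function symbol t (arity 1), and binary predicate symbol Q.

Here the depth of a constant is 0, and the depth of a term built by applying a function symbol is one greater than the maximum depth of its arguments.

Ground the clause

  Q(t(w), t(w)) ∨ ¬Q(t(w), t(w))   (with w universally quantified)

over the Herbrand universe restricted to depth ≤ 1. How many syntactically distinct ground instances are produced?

4

Ground terms of depth ≤ 1:
  Let N_k = |{terms of depth ≤ k}|. Then N_0 = 2 and N_k = 2 + N_{k-1} for k ≥ 1 (one summand per function symbol, arity giving the exponent).
  N_0 = 2
  N_1 = 2 + 2 = 4
So there are 4 ground terms available for substitution.
The clause has 1 distinct variable (w), which appears in the body. In the free term algebra distinct substitutions yield syntactically distinct ground instances.
Number of ground instances = 4.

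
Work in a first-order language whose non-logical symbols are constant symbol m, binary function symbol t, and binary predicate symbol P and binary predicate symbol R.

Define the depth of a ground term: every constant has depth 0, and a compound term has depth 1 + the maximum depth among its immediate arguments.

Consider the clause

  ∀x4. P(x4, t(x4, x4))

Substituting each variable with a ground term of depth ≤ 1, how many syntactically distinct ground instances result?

2

Ground terms of depth ≤ 1:
  Let N_k = |{terms of depth ≤ k}|. Then N_0 = 1 and N_k = 1 + N_{k-1}^2 for k ≥ 1 (one summand per function symbol, arity giving the exponent).
  N_0 = 1
  N_1 = 1 + 1^2 = 2
  Explicitly: m, t(m, m).
So there are 2 ground terms available for substitution.
The body mentions the single quantified variable x4; since ground terms form a free algebra, no two substitutions collapse to the same formula.
Number of ground instances = 2.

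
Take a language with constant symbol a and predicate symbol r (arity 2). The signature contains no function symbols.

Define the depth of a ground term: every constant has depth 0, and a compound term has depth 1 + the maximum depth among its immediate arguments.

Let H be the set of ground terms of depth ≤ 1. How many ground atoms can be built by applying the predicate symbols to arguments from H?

1

First count ground terms of depth ≤ 1.
With no function symbols every ground term is a constant, so there is exactly 1 ground term at every depth bound.
N_0 = 1
N_1 = 1
So |H| = 1.
For each predicate symbol, the number of ground atoms is |H| raised to its arity; summing:
  r: 1^2 = 1
Total ground atoms: 1.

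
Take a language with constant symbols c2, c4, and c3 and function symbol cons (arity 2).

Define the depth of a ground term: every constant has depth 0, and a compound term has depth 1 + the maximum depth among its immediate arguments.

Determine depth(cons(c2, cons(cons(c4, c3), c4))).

3

depth(cons(c4, c3)) = 1 + max(0, 0) = 1
depth(cons(cons(c4, c3), c4)) = 1 + max(1, 0) = 2
depth(cons(c2, cons(cons(c4, c3), c4))) = 1 + max(0, 2) = 3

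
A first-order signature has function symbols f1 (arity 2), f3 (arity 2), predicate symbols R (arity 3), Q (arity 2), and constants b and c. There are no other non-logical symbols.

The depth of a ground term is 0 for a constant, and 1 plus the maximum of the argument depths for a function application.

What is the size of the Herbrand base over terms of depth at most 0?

First count ground terms of depth ≤ 0.
Let N_k = |{terms of depth ≤ k}|. Then N_0 = 2 and N_k = 2 + N_{k-1}^2 + N_{k-1}^2 for k ≥ 1 (one summand per function symbol, arity giving the exponent).
N_0 = 2
Explicitly: b, c.
So |H| = 2.
Each predicate of arity r yields |H|^r ground atoms (one per choice of an r-tuple from H):
  R: 2^3 = 8;  Q: 2^2 = 4
Total ground atoms: 8 + 4 = 12.

12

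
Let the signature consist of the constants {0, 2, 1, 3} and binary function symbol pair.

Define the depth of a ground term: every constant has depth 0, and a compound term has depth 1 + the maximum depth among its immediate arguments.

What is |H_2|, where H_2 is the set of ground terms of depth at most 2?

Let N_k count ground terms of depth at most k. Each non-constant term of depth ≤ k is some function symbol applied to depth-≤(k−1) arguments, giving N_k = 4 + N_{k-1}^2.
N_0 = 4
N_1 = 4 + 4^2 = 20
N_2 = 4 + 20^2 = 404

404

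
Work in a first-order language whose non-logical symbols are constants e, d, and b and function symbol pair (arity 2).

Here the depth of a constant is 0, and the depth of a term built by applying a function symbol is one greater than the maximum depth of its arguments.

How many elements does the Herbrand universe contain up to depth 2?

Let N_k count ground terms of depth at most k. Each non-constant term of depth ≤ k is some function symbol applied to depth-≤(k−1) arguments, giving N_k = 3 + N_{k-1}^2.
N_0 = 3
N_1 = 3 + 3^2 = 12
N_2 = 3 + 12^2 = 147

147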